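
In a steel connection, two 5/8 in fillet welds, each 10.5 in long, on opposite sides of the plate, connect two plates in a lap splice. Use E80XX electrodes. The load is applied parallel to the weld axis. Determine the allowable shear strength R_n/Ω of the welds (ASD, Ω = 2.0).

E80XX → F_EXX = 80 ksi.
Effective throat t_e = 0.707 × 0.625 = 0.4419 in.
Total length L = 21 in; A_we = 0.4419 × 21 = 9.279 in².
F_nw = 0.6 F_EXX = 0.6 × 80 = 48 ksi.
R_n = 48 × 9.279 = 445.4 kip; R_n/Ω = 445.4/2.0 = 222.7 kip.

R_n/Ω ≈ 223 kip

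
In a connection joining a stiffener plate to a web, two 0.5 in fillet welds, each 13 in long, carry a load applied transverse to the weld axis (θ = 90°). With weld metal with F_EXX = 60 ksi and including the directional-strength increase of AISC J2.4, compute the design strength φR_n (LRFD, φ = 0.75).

t_e = 0.707 × 0.5 = 0.3535 in; A_we = 0.3535 × 26 = 9.191 in².
Directional factor: 1.0 + 0.5 sin^1.5(90°) = 1.5.
F_nw = 0.6 × 60 × 1.5 = 54 ksi.
φR_n = 0.75 × 54 × 9.191 = 372.2 kip.

φR_n ≈ 372 kip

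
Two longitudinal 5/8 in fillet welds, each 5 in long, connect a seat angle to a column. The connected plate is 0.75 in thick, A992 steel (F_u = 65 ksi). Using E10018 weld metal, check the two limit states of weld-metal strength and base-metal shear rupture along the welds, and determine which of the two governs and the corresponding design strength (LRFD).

E100XX → F_EXX = 100 ksi.
t_e = 0.707 × 0.625 = 0.4419 in; L = 10 in.
Weld metal: φR_n = 0.75 × 0.6 × 100 × 0.4419 × 10 = 198.8 kips.
Base metal (shear rupture): φR_n = 0.75 × 0.6 × 65 × 0.75 × 10 = 219.4 kips.
Governing: weld metal.

φR_n ≈ 199 kips (weld metal governs)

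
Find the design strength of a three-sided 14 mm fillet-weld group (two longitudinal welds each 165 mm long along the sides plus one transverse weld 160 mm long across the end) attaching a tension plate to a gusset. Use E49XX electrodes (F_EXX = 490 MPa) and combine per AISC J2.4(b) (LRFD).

t_e = 0.707 × 14 = 9.898 mm.
R_nwl = 0.6 × 490 × 9.898 × 330 × 10⁻³ = 960.3 kN (longitudinal, 2 welds).
R_nwt = 0.6 × 490 × 9.898 × 160 × 10⁻³ = 465.6 kN (transverse, base value).
(i) R_nwl + R_nwt = 1426 kN; (ii) 0.85 R_nwl + 1.5 R_nwt = 1515 kN.
R_n = max = 1515 kN [governs: (ii)]; φR_n = 1136 kN.

φR_n ≈ 1140 kN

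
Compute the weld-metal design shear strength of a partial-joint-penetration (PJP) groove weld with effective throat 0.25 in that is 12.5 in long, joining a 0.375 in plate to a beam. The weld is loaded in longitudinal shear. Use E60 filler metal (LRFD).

φR_n ≈ 84.4 kips

E60XX → F_EXX = 60 ksi.
Effective throat (given) t_e = 0.25 in.
A_we = 0.25 × 12.5 = 3.125 in².
F_nw = 0.6 F_EXX = 36 ksi.
φR_n = 0.75 × 36 × 3.125 = 84.38 kips.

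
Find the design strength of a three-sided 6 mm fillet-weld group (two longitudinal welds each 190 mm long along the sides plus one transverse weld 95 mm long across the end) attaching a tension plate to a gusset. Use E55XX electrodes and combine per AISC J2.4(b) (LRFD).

E55XX → F_EXX = 550 MPa.
t_e = 0.707 × 6 = 4.242 mm.
R_nwl = 0.6 × 550 × 4.242 × 380 × 10⁻³ = 531.9 kN (longitudinal, 2 welds).
R_nwt = 0.6 × 550 × 4.242 × 95 × 10⁻³ = 133 kN (transverse, base value).
(i) R_nwl + R_nwt = 664.9 kN; (ii) 0.85 R_nwl + 1.5 R_nwt = 651.6 kN.
R_n = max = 664.9 kN [governs: (i)]; φR_n = 498.7 kN.

φR_n ≈ 499 kN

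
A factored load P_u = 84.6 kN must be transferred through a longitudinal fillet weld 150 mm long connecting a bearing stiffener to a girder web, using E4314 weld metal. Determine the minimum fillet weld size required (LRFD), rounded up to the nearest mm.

w = 5 mm

E43XX → F_EXX = 430 MPa.
Total weld length L = 150 mm.
Required throat t_e = P_u / (φ × 0.6 F_EXX × L) = 84.6 / (0.75 × 0.6 × 430 × 150 × 10⁻³) = 2.915 mm.
Required leg w = t_e / 0.707 = 4.123 mm → use 5 mm.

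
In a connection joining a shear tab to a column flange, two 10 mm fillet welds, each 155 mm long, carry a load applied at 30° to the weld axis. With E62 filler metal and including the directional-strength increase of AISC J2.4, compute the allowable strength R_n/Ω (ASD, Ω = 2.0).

R_n/Ω ≈ 480 kN

E62XX → F_EXX = 620 MPa.
t_e = 0.707 × 10 = 7.07 mm; A_we = 7.07 × 310 = 2192 mm².
Directional factor: 1.0 + 0.5 sin^1.5(30°) = 1.177.
F_nw = 0.6 × 620 × 1.177 = 437.8 MPa.
R_n/Ω = (437.8 × 2192) / 2.0 × 10⁻³ = 479.7 kN.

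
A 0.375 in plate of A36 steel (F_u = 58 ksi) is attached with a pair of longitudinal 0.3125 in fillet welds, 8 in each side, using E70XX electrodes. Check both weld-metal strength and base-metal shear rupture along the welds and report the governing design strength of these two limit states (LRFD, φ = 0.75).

E70XX → F_EXX = 70 ksi.
t_e = 0.707 × 0.3125 = 0.2209 in; L = 16 in.
Weld metal: φR_n = 0.75 × 0.6 × 70 × 0.2209 × 16 = 111.4 kip.
Base metal (shear rupture): φR_n = 0.75 × 0.6 × 58 × 0.375 × 16 = 156.6 kip.
Governing: weld metal.

φR_n ≈ 111 kip (weld metal governs)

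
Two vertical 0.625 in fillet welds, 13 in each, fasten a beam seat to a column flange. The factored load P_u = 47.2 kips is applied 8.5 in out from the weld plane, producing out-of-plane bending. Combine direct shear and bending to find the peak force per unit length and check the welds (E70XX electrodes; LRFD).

E70XX → F_EXX = 70 ksi.
L_w = 2 × 13 = 26 in; section modulus (unit throat) S = 2 × L²/6 = 56.33 in².
Direct shear f_v = P/L_w = 47.2/26 = 1.815 kip/in.
Moment M = P × e = 47.2 × 8.5 = 401.2 kip·in; bending f_b = M/S = 7.122 kip/in.
f_max = √(f_v² + f_b²) = √(1.815² + 7.122²) = 7.35 kip/in.
φr_n = 0.75 × 0.6 × 70 × (0.707 × 0.625) = 13.92 kip/in → adequate.

f_max ≈ 7.35 kip/in; adequate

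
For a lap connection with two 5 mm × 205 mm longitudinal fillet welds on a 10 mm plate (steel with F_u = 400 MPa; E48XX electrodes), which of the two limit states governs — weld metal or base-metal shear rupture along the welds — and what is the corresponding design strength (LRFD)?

φR_n ≈ 313 kN (weld metal governs)

E48XX → F_EXX = 480 MPa.
t_e = 0.707 × 5 = 3.535 mm; L = 410 mm.
Weld metal: φR_n = 0.75 × 0.6 × 480 × 3.535 × 410 × 10⁻³ = 313.1 kN.
Base metal (shear rupture): φR_n = 0.75 × 0.6 × 400 × 10 × 410 × 10⁻³ = 738 kN.
Governing: weld metal.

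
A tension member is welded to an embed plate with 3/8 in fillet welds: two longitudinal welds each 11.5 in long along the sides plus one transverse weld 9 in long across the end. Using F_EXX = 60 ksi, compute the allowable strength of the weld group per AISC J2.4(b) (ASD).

t_e = 0.707 × 0.375 = 0.2651 in.
R_nwl = 0.6 × 60 × 0.2651 × 23 = 219.5 kip (longitudinal, 2 welds).
R_nwt = 0.6 × 60 × 0.2651 × 9 = 85.9 kip (transverse, base value).
(i) R_nwl + R_nwt = 305.4 kip; (ii) 0.85 R_nwl + 1.5 R_nwt = 315.4 kip.
R_n = max = 315.4 kip [governs: (ii)]; R_n/Ω = 157.7 kip.

R_n/Ω ≈ 158 kip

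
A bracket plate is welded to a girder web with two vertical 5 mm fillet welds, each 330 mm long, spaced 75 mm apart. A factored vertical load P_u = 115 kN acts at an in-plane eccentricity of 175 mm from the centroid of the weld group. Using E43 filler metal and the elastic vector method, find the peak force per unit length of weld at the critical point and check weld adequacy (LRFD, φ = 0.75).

E43XX → F_EXX = 430 MPa.
Total weld length L_w = 660 mm. Treat welds as unit-width lines.
Polar moment about centroid: J = 2[d³/12 + d(b/2)²] = 2[330³/12 + 330×37.5²] = 6918000 mm³.
Direct shear f_v = P/L_w = 115×10³ / 660 = 174.2 N/mm (vertical).
Torsion M = P·e = 115×10³ × 175 = 20125000 N·mm.
Critical point at (x, y) = (37.5, 165) from centroid. f_tx = M·y/J = 480 N/mm; f_ty = M·x/J = 109.1 N/mm.
Resultant f_max = √[f_tx² + (f_v + f_ty)²] = √[480² + (174.2 + 109.1)²] = 557.4 N/mm.
Capacity per unit length: φr_n = 0.75 × 0.6 × 430 × (0.707 × 5) = 684 N/mm.
557.4 ≤ 684 → adequate.

f_max ≈ 557 N/mm; adequate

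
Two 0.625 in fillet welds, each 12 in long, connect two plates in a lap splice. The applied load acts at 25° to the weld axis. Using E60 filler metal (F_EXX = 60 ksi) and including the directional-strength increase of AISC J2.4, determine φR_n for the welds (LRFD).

φR_n ≈ 326 kips

t_e = 0.707 × 0.625 = 0.4419 in; A_we = 0.4419 × 24 = 10.6 in².
Directional factor: 1.0 + 0.5 sin^1.5(25°) = 1.137.
F_nw = 0.6 × 60 × 1.137 = 40.95 ksi.
φR_n = 0.75 × 40.95 × 10.6 = 325.7 kips.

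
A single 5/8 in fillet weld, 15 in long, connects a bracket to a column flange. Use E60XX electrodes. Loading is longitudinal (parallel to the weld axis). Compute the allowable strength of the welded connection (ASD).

E60XX → F_EXX = 60 ksi.
Effective throat t_e = 0.707 × 0.625 = 0.4419 in.
Total length L = 15 in; A_we = 0.4419 × 15 = 6.628 in².
F_nw = 0.6 F_EXX = 0.6 × 60 = 36 ksi.
R_n = 36 × 6.628 = 238.6 kips; R_n/Ω = 238.6/2.0 = 119.3 kips.

R_n/Ω ≈ 119 kips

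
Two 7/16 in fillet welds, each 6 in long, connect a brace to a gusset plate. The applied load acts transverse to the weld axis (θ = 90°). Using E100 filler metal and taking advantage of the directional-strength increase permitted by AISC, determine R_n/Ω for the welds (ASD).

R_n/Ω ≈ 167 kip

E100XX → F_EXX = 100 ksi.
t_e = 0.707 × 0.4375 = 0.3093 in; A_we = 0.3093 × 12 = 3.712 in².
Directional factor: 1.0 + 0.5 sin^1.5(90°) = 1.5.
F_nw = 0.6 × 100 × 1.5 = 90 ksi.
R_n/Ω = (90 × 3.712) / 2.0 = 167 kip.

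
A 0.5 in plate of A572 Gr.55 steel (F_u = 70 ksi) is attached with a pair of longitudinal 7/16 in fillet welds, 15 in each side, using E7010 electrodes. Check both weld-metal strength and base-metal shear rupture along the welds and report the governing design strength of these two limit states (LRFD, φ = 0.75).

φR_n ≈ 292 kips (weld metal governs)

E70XX → F_EXX = 70 ksi.
t_e = 0.707 × 0.4375 = 0.3093 in; L = 30 in.
Weld metal: φR_n = 0.75 × 0.6 × 70 × 0.3093 × 30 = 292.3 kips.
Base metal (shear rupture): φR_n = 0.75 × 0.6 × 70 × 0.5 × 30 = 472.5 kips.
Governing: weld metal.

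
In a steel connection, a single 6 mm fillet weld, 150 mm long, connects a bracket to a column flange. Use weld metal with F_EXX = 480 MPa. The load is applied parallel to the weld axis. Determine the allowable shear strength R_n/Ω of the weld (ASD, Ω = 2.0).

Effective throat t_e = 0.707 × 6 = 4.242 mm.
Total length L = 150 mm; A_we = 4.242 × 150 = 636.3 mm².
F_nw = 0.6 F_EXX = 0.6 × 480 = 288 MPa.
R_n = 288 × 636.3 × 10⁻³ = 183.3 kN; R_n/Ω = 183.3/2.0 = 91.63 kN.

R_n/Ω ≈ 91.6 kN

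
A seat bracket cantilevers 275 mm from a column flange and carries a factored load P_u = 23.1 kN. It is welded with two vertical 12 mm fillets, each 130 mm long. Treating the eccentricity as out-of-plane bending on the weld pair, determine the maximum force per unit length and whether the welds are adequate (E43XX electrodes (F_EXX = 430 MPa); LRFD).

f_max ≈ 1130 N/mm; adequate

L_w = 2 × 130 = 260 mm; section modulus (unit throat) S = 2 × L²/6 = 5633 mm².
Direct shear f_v = P/L_w = 23.1×10³/260 = 88.85 N/mm.
Moment M = P × e = 23.1×10³ × 275 = 6352500 N·mm; bending f_b = M/S = 1128 N/mm.
f_max = √(f_v² + f_b²) = √(88.85² + 1128²) = 1131 N/mm.
φr_n = 0.75 × 0.6 × 430 × (0.707 × 12) = 1642 N/mm → adequate.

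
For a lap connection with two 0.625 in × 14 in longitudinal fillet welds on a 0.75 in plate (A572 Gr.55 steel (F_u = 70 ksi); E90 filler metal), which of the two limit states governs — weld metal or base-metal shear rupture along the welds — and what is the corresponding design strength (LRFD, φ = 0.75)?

φR_n ≈ 501 kip (weld metal governs)

E90XX → F_EXX = 90 ksi.
t_e = 0.707 × 0.625 = 0.4419 in; L = 28 in.
Weld metal: φR_n = 0.75 × 0.6 × 90 × 0.4419 × 28 = 501.1 kip.
Base metal (shear rupture): φR_n = 0.75 × 0.6 × 70 × 0.75 × 28 = 661.5 kip.
Governing: weld metal.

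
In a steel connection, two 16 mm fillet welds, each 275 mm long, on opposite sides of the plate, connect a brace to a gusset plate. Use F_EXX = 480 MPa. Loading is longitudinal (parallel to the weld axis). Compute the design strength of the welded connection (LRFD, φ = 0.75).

φR_n ≈ 1340 kN

Effective throat t_e = 0.707 × 16 = 11.31 mm.
Total length L = 550 mm; A_we = 11.31 × 550 = 6222 mm².
F_nw = 0.6 F_EXX = 0.6 × 480 = 288 MPa.
φR_n = 0.75 × 288 × 6222 × 10⁻³ = 1344 kN.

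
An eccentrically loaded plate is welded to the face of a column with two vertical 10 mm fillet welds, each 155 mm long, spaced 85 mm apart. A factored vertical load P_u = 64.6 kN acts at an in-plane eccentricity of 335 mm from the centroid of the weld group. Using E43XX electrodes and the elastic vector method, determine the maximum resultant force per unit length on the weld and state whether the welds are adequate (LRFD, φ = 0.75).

f_max ≈ 1730 N/mm; NOT adequate

E43XX → F_EXX = 430 MPa.
Total weld length L_w = 310 mm. Treat welds as unit-width lines.
Polar moment about centroid: J = 2[d³/12 + d(b/2)²] = 2[155³/12 + 155×42.5²] = 1181000 mm³.
Direct shear f_v = P/L_w = 64.6×10³ / 310 = 208.4 N/mm (vertical).
Torsion M = P·e = 64.6×10³ × 335 = 21641000 N·mm.
Critical point at (x, y) = (42.5, 77.5) from centroid. f_tx = M·y/J = 1421 N/mm; f_ty = M·x/J = 779.1 N/mm.
Resultant f_max = √[f_tx² + (f_v + f_ty)²] = √[1421² + (208.4 + 779.1)²] = 1730 N/mm.
Capacity per unit length: φr_n = 0.75 × 0.6 × 430 × (0.707 × 10) = 1368 N/mm.
1730 > 1368 → NOT adequate.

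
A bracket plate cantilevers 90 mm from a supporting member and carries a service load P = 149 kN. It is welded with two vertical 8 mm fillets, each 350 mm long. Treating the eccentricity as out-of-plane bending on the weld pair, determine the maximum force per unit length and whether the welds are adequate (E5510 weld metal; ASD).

f_max ≈ 391 N/mm; adequate

E55XX → F_EXX = 550 MPa.
L_w = 2 × 350 = 700 mm; section modulus (unit throat) S = 2 × L²/6 = 40830 mm².
Direct shear f_v = P/L_w = 149×10³/700 = 212.9 N/mm.
Moment M = P × e = 149×10³ × 90 = 13410000 N·mm; bending f_b = M/S = 328.4 N/mm.
f_max = √(f_v² + f_b²) = √(212.9² + 328.4²) = 391.4 N/mm.
r_n/Ω = (1/2.0) × 0.6 × 550 × (0.707 × 8) = 933.2 N/mm → adequate.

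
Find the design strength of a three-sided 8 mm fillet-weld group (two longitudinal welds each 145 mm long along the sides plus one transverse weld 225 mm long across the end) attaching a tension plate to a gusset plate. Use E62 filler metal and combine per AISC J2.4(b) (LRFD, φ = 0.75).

E62XX → F_EXX = 620 MPa.
t_e = 0.707 × 8 = 5.656 mm.
R_nwl = 0.6 × 620 × 5.656 × 290 × 10⁻³ = 610.2 kN (longitudinal, 2 welds).
R_nwt = 0.6 × 620 × 5.656 × 225 × 10⁻³ = 473.4 kN (transverse, base value).
(i) R_nwl + R_nwt = 1084 kN; (ii) 0.85 R_nwl + 1.5 R_nwt = 1229 kN.
R_n = max = 1229 kN [governs: (ii)]; φR_n = 921.6 kN.

φR_n ≈ 922 kN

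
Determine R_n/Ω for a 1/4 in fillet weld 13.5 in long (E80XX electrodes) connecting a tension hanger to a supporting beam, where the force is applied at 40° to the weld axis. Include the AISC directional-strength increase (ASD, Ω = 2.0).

E80XX → F_EXX = 80 ksi.
t_e = 0.707 × 0.25 = 0.1767 in; A_we = 0.1767 × 13.5 = 2.386 in².
Directional factor: 1.0 + 0.5 sin^1.5(40°) = 1.258.
F_nw = 0.6 × 80 × 1.258 = 60.37 ksi.
R_n/Ω = (60.37 × 2.386) / 2.0 = 72.02 kips.

R_n/Ω ≈ 72 kips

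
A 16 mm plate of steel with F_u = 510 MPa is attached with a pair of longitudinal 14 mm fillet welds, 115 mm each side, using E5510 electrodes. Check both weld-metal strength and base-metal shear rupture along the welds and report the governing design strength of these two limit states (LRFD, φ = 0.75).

φR_n ≈ 563 kN (weld metal governs)

E55XX → F_EXX = 550 MPa.
t_e = 0.707 × 14 = 9.898 mm; L = 230 mm.
Weld metal: φR_n = 0.75 × 0.6 × 550 × 9.898 × 230 × 10⁻³ = 563.4 kN.
Base metal (shear rupture): φR_n = 0.75 × 0.6 × 510 × 16 × 230 × 10⁻³ = 844.6 kN.
Governing: weld metal.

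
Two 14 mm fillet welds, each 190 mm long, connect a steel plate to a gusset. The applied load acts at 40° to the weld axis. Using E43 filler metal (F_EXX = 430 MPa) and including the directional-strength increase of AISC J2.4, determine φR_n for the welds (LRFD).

t_e = 0.707 × 14 = 9.898 mm; A_we = 9.898 × 380 = 3761 mm².
Directional factor: 1.0 + 0.5 sin^1.5(40°) = 1.258.
F_nw = 0.6 × 430 × 1.258 = 324.5 MPa.
φR_n = 0.75 × 324.5 × 3761 × 10⁻³ = 915.3 kN.

φR_n ≈ 915 kN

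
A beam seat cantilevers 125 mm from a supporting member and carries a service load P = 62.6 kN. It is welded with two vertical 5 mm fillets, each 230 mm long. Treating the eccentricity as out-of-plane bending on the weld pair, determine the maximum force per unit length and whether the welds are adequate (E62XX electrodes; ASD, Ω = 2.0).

f_max ≈ 464 N/mm; adequate

E62XX → F_EXX = 620 MPa.
L_w = 2 × 230 = 460 mm; section modulus (unit throat) S = 2 × L²/6 = 17630 mm².
Direct shear f_v = P/L_w = 62.6×10³/460 = 136.1 N/mm.
Moment M = P × e = 62.6×10³ × 125 = 7825000 N·mm; bending f_b = M/S = 443.8 N/mm.
f_max = √(f_v² + f_b²) = √(136.1² + 443.8²) = 464.2 N/mm.
r_n/Ω = (1/2.0) × 0.6 × 620 × (0.707 × 5) = 657.5 N/mm → adequate.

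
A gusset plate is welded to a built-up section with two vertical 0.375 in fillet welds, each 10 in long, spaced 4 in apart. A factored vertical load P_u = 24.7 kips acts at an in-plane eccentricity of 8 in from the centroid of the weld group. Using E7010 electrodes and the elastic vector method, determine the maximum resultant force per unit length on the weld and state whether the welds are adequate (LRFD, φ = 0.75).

f_max ≈ 4.91 kip/in; adequate

E70XX → F_EXX = 70 ksi.
Total weld length L_w = 20 in. Treat welds as unit-width lines.
Polar moment about centroid: J = 2[d³/12 + d(b/2)²] = 2[10³/12 + 10×2²] = 246.7 in³.
Direct shear f_v = P/L_w = 24.7 / 20 = 1.235 kip/in (vertical).
Torsion M = P·e = 24.7 × 8 = 197.6 kip·in.
Critical point at (x, y) = (2, 5) from centroid. f_tx = M·y/J = 4.005 kip/in; f_ty = M·x/J = 1.602 kip/in.
Resultant f_max = √[f_tx² + (f_v + f_ty)²] = √[4.005² + (1.235 + 1.602)²] = 4.908 kip/in.
Capacity per unit length: φr_n = 0.75 × 0.6 × 70 × (0.707 × 0.375) = 8.351 kip/in.
4.908 ≤ 8.351 → adequate.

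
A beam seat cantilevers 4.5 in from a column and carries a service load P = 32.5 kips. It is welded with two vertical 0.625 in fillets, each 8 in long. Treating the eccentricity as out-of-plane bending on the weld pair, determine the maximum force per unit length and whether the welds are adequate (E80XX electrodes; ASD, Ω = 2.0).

f_max ≈ 7.15 kip/in; adequate

E80XX → F_EXX = 80 ksi.
L_w = 2 × 8 = 16 in; section modulus (unit throat) S = 2 × L²/6 = 21.33 in².
Direct shear f_v = P/L_w = 32.5/16 = 2.031 kip/in.
Moment M = P × e = 32.5 × 4.5 = 146.25 kip·in; bending f_b = M/S = 6.855 kip/in.
f_max = √(f_v² + f_b²) = √(2.031² + 6.855²) = 7.15 kip/in.
r_n/Ω = (1/2.0) × 0.6 × 80 × (0.707 × 0.625) = 10.6 kip/in → adequate.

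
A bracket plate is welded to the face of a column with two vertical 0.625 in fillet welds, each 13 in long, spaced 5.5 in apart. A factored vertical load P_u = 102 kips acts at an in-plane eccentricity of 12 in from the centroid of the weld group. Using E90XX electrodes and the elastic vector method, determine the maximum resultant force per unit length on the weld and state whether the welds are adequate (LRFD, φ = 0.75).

E90XX → F_EXX = 90 ksi.
Total weld length L_w = 26 in. Treat welds as unit-width lines.
Polar moment about centroid: J = 2[d³/12 + d(b/2)²] = 2[13³/12 + 13×2.75²] = 562.8 in³.
Direct shear f_v = P/L_w = 102 / 26 = 3.923 kip/in (vertical).
Torsion M = P·e = 102 × 12 = 1224 kip·in.
Critical point at (x, y) = (2.75, 6.5) from centroid. f_tx = M·y/J = 14.14 kip/in; f_ty = M·x/J = 5.981 kip/in.
Resultant f_max = √[f_tx² + (f_v + f_ty)²] = √[14.14² + (3.923 + 5.981)²] = 17.26 kip/in.
Capacity per unit length: φr_n = 0.75 × 0.6 × 90 × (0.707 × 0.625) = 17.9 kip/in.
17.26 ≤ 17.9 → adequate.

f_max ≈ 17.3 kip/in; adequate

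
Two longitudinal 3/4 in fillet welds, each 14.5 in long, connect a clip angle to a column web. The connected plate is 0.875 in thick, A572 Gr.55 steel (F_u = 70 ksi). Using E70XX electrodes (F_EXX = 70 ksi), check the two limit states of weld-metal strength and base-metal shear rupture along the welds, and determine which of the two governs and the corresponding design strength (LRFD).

t_e = 0.707 × 0.75 = 0.5302 in; L = 29 in.
Weld metal: φR_n = 0.75 × 0.6 × 70 × 0.5302 × 29 = 484.4 kips.
Base metal (shear rupture): φR_n = 0.75 × 0.6 × 70 × 0.875 × 29 = 799.3 kips.
Governing: weld metal.

φR_n ≈ 484 kips (weld metal governs)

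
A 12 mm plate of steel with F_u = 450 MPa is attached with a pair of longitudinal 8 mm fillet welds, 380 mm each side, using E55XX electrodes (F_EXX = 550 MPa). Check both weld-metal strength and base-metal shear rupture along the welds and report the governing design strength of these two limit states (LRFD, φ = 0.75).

t_e = 0.707 × 8 = 5.656 mm; L = 760 mm.
Weld metal: φR_n = 0.75 × 0.6 × 550 × 5.656 × 760 × 10⁻³ = 1064 kN.
Base metal (shear rupture): φR_n = 0.75 × 0.6 × 450 × 12 × 760 × 10⁻³ = 1847 kN.
Governing: weld metal.

φR_n ≈ 1060 kN (weld metal governs)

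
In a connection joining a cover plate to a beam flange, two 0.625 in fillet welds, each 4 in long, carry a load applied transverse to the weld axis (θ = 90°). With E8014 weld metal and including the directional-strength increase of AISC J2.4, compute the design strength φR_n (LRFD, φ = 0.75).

E80XX → F_EXX = 80 ksi.
t_e = 0.707 × 0.625 = 0.4419 in; A_we = 0.4419 × 8 = 3.535 in².
Directional factor: 1.0 + 0.5 sin^1.5(90°) = 1.5.
F_nw = 0.6 × 80 × 1.5 = 72 ksi.
φR_n = 0.75 × 72 × 3.535 = 190.9 kip.

φR_n ≈ 191 kip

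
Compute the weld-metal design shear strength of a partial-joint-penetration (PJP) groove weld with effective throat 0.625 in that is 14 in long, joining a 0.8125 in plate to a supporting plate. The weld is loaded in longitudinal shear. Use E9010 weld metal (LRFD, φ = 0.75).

φR_n ≈ 354 kip

E90XX → F_EXX = 90 ksi.
Effective throat (given) t_e = 0.625 in.
A_we = 0.625 × 14 = 8.75 in².
F_nw = 0.6 F_EXX = 54 ksi.
φR_n = 0.75 × 54 × 8.75 = 354.4 kip.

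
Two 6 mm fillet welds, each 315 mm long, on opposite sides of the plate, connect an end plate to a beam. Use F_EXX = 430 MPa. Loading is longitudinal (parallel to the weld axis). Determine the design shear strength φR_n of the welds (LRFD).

Effective throat t_e = 0.707 × 6 = 4.242 mm.
Total length L = 630 mm; A_we = 4.242 × 630 = 2672 mm².
F_nw = 0.6 F_EXX = 0.6 × 430 = 258 MPa.
φR_n = 0.75 × 258 × 2672 × 10⁻³ = 517.1 kN.

φR_n ≈ 517 kN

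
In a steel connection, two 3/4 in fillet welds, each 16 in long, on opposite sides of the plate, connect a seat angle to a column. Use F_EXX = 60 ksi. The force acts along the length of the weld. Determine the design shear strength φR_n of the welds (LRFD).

Effective throat t_e = 0.707 × 0.75 = 0.5302 in.
Total length L = 32 in; A_we = 0.5302 × 32 = 16.97 in².
F_nw = 0.6 F_EXX = 0.6 × 60 = 36 ksi.
φR_n = 0.75 × 36 × 16.97 = 458.1 kip.

φR_n ≈ 458 kip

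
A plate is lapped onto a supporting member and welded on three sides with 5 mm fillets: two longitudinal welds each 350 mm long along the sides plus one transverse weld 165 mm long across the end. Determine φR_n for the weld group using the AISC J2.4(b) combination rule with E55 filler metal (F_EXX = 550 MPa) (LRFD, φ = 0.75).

φR_n ≈ 757 kN

t_e = 0.707 × 5 = 3.535 mm.
R_nwl = 0.6 × 550 × 3.535 × 700 × 10⁻³ = 816.6 kN (longitudinal, 2 welds).
R_nwt = 0.6 × 550 × 3.535 × 165 × 10⁻³ = 192.5 kN (transverse, base value).
(i) R_nwl + R_nwt = 1009 kN; (ii) 0.85 R_nwl + 1.5 R_nwt = 982.8 kN.
R_n = max = 1009 kN [governs: (i)]; φR_n = 756.8 kN.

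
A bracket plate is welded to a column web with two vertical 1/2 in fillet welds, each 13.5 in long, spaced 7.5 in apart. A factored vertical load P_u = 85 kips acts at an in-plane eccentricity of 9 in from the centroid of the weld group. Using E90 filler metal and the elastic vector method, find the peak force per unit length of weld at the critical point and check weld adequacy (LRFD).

E90XX → F_EXX = 90 ksi.
Total weld length L_w = 27 in. Treat welds as unit-width lines.
Polar moment about centroid: J = 2[d³/12 + d(b/2)²] = 2[13.5³/12 + 13.5×3.75²] = 789.8 in³.
Direct shear f_v = P/L_w = 85 / 27 = 3.148 kip/in (vertical).
Torsion M = P·e = 85 × 9 = 765 kip·in.
Critical point at (x, y) = (3.75, 6.75) from centroid. f_tx = M·y/J = 6.538 kip/in; f_ty = M·x/J = 3.632 kip/in.
Resultant f_max = √[f_tx² + (f_v + f_ty)²] = √[6.538² + (3.148 + 3.632)²] = 9.42 kip/in.
Capacity per unit length: φr_n = 0.75 × 0.6 × 90 × (0.707 × 0.5) = 14.32 kip/in.
9.42 ≤ 14.32 → adequate.

f_max ≈ 9.42 kip/in; adequate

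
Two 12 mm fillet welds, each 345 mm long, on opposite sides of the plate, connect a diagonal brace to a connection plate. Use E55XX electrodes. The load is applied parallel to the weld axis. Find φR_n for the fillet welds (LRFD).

E55XX → F_EXX = 550 MPa.
Effective throat t_e = 0.707 × 12 = 8.484 mm.
Total length L = 690 mm; A_we = 8.484 × 690 = 5854 mm².
F_nw = 0.6 F_EXX = 0.6 × 550 = 330 MPa.
φR_n = 0.75 × 330 × 5854 × 10⁻³ = 1449 kN.

φR_n ≈ 1450 kN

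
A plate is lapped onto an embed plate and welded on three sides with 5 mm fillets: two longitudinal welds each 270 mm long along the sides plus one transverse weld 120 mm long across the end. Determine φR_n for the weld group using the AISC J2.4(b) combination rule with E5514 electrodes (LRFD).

E55XX → F_EXX = 550 MPa.
t_e = 0.707 × 5 = 3.535 mm.
R_nwl = 0.6 × 550 × 3.535 × 540 × 10⁻³ = 629.9 kN (longitudinal, 2 welds).
R_nwt = 0.6 × 550 × 3.535 × 120 × 10⁻³ = 140 kN (transverse, base value).
(i) R_nwl + R_nwt = 769.9 kN; (ii) 0.85 R_nwl + 1.5 R_nwt = 745.4 kN.
R_n = max = 769.9 kN [governs: (i)]; φR_n = 577.4 kN.

φR_n ≈ 577 kN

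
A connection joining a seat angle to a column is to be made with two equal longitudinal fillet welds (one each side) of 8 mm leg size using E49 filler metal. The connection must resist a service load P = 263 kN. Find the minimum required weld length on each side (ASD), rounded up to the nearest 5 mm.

L = 160 mm on each side

E49XX → F_EXX = 490 MPa.
Throat t_e = 0.707 × 8 = 5.656 mm.
r_n/Ω = (0.6 × 490 × 5.656) / 2.0 = 831.4 N/mm = 0.8314 kN/mm.
L_req = P / (r_n/Ω) = 263 / 0.8314 = 316.3 mm total.
Per side: 316.3 / 2 = 158.2 mm.
Round up → use L = 160 mm on each side.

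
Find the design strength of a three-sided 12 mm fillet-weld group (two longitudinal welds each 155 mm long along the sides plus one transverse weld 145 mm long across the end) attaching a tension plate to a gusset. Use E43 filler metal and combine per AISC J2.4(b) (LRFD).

φR_n ≈ 790 kN

E43XX → F_EXX = 430 MPa.
t_e = 0.707 × 12 = 8.484 mm.
R_nwl = 0.6 × 430 × 8.484 × 310 × 10⁻³ = 678.6 kN (longitudinal, 2 welds).
R_nwt = 0.6 × 430 × 8.484 × 145 × 10⁻³ = 317.4 kN (transverse, base value).
(i) R_nwl + R_nwt = 995.9 kN; (ii) 0.85 R_nwl + 1.5 R_nwt = 1053 kN.
R_n = max = 1053 kN [governs: (ii)]; φR_n = 789.6 kN.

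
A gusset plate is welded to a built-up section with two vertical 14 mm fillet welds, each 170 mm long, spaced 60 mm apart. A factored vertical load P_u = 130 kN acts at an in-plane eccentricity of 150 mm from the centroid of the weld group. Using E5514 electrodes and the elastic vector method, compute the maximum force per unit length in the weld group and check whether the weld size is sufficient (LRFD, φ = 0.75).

E55XX → F_EXX = 550 MPa.
Total weld length L_w = 340 mm. Treat welds as unit-width lines.
Polar moment about centroid: J = 2[d³/12 + d(b/2)²] = 2[170³/12 + 170×30²] = 1125000 mm³.
Direct shear f_v = P/L_w = 130×10³ / 340 = 382.4 N/mm (vertical).
Torsion M = P·e = 130×10³ × 150 = 19500000 N·mm.
Critical point at (x, y) = (30, 85) from centroid. f_tx = M·y/J = 1474 N/mm; f_ty = M·x/J = 520.1 N/mm.
Resultant f_max = √[f_tx² + (f_v + f_ty)²] = √[1474² + (382.4 + 520.1)²] = 1728 N/mm.
Capacity per unit length: φr_n = 0.75 × 0.6 × 550 × (0.707 × 14) = 2450 N/mm.
1728 ≤ 2450 → adequate.

f_max ≈ 1730 N/mm; adequate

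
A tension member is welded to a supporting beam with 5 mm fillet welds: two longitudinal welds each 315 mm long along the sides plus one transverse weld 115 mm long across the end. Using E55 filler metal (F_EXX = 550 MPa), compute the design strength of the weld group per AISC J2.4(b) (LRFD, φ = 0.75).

t_e = 0.707 × 5 = 3.535 mm.
R_nwl = 0.6 × 550 × 3.535 × 630 × 10⁻³ = 734.9 kN (longitudinal, 2 welds).
R_nwt = 0.6 × 550 × 3.535 × 115 × 10⁻³ = 134.2 kN (transverse, base value).
(i) R_nwl + R_nwt = 869.1 kN; (ii) 0.85 R_nwl + 1.5 R_nwt = 825.9 kN.
R_n = max = 869.1 kN [governs: (i)]; φR_n = 651.8 kN.

φR_n ≈ 652 kN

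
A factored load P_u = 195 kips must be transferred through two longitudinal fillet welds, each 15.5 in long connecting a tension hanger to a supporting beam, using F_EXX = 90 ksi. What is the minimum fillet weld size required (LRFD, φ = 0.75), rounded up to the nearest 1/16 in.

Total weld length L = 31 in.
Required throat t_e = P_u / (φ × 0.6 F_EXX × L) = 195 / (0.75 × 0.6 × 90 × 31) = 0.1553 in.
Required leg w = t_e / 0.707 = 0.2197 in → use 1/4 in.

w = 1/4 in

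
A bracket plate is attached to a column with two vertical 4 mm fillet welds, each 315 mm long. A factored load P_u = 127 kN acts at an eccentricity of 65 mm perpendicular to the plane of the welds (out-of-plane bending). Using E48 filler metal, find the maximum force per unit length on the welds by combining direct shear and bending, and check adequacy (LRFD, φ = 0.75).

E48XX → F_EXX = 480 MPa.
L_w = 2 × 315 = 630 mm; section modulus (unit throat) S = 2 × L²/6 = 33080 mm².
Direct shear f_v = P/L_w = 127×10³/630 = 201.6 N/mm.
Moment M = P × e = 127×10³ × 65 = 8255000 N·mm; bending f_b = M/S = 249.6 N/mm.
f_max = √(f_v² + f_b²) = √(201.6² + 249.6²) = 320.8 N/mm.
φr_n = 0.75 × 0.6 × 480 × (0.707 × 4) = 610.8 N/mm → adequate.

f_max ≈ 321 N/mm; adequate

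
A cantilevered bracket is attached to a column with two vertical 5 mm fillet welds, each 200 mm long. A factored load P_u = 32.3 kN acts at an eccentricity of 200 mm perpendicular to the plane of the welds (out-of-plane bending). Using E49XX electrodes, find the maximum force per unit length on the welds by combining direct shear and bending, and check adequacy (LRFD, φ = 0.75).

E49XX → F_EXX = 490 MPa.
L_w = 2 × 200 = 400 mm; section modulus (unit throat) S = 2 × L²/6 = 13330 mm².
Direct shear f_v = P/L_w = 32.3×10³/400 = 80.75 N/mm.
Moment M = P × e = 32.3×10³ × 200 = 6460000 N·mm; bending f_b = M/S = 484.5 N/mm.
f_max = √(f_v² + f_b²) = √(80.75² + 484.5²) = 491.2 N/mm.
φr_n = 0.75 × 0.6 × 490 × (0.707 × 5) = 779.5 N/mm → adequate.

f_max ≈ 491 N/mm; adequate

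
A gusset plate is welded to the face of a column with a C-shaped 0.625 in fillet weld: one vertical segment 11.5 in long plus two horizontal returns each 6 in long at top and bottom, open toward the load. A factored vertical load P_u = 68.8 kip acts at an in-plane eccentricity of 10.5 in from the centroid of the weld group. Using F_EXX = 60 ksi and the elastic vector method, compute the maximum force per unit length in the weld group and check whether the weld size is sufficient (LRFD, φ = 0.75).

Total weld length L_w = 23.5 in. Treat welds as unit-width lines.
Centroid: x̄ = 2×6×3 / 23.5 = 1.532 in from the vertical weld.
Polar moment about centroid: J = I_x + I_y = [11.5³/12 + 2×6×5.75²] + [11.5×1.532² + 2(6³/12 + 6×1.468²)] = 612.3 in³.
Direct shear f_v = P/L_w = 68.8 / 23.5 = 2.928 kip/in (vertical).
Torsion M = P·e = 68.8 × 10.5 = 722.4 kip·in.
Critical point at (x, y) = (4.468, 5.75) from centroid. f_tx = M·y/J = 6.783 kip/in; f_ty = M·x/J = 5.271 kip/in.
Resultant f_max = √[f_tx² + (f_v + f_ty)²] = √[6.783² + (2.928 + 5.271)²] = 10.64 kip/in.
Capacity per unit length: φr_n = 0.75 × 0.6 × 60 × (0.707 × 0.625) = 11.93 kip/in.
10.64 ≤ 11.93 → adequate.

f_max ≈ 10.6 kip/in; adequate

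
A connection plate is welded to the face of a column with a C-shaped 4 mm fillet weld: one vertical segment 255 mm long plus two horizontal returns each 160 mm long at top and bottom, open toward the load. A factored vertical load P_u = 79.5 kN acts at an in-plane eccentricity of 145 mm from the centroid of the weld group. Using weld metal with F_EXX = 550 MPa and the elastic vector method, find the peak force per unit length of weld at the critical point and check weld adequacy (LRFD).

f_max ≈ 351 N/mm; adequate

Total weld length L_w = 575 mm. Treat welds as unit-width lines.
Centroid: x̄ = 2×160×80 / 575 = 44.52 mm from the vertical weld.
Polar moment about centroid: J = I_x + I_y = [255³/12 + 2×160×127.5²] + [255×44.52² + 2(160³/12 + 160×35.48²)] = 8175000 mm³.
Direct shear f_v = P/L_w = 79.5×10³ / 575 = 138.3 N/mm (vertical).
Torsion M = P·e = 79.5×10³ × 145 = 11528000 N·mm.
Critical point at (x, y) = (115.5, 127.5) from centroid. f_tx = M·y/J = 179.8 N/mm; f_ty = M·x/J = 162.8 N/mm.
Resultant f_max = √[f_tx² + (f_v + f_ty)²] = √[179.8² + (138.3 + 162.8)²] = 350.7 N/mm.
Capacity per unit length: φr_n = 0.75 × 0.6 × 550 × (0.707 × 4) = 699.9 N/mm.
350.7 ≤ 699.9 → adequate.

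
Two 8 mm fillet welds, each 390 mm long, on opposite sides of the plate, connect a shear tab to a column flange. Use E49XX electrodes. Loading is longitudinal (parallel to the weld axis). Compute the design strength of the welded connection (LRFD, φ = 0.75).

E49XX → F_EXX = 490 MPa.
Effective throat t_e = 0.707 × 8 = 5.656 mm.
Total length L = 780 mm; A_we = 5.656 × 780 = 4412 mm².
F_nw = 0.6 F_EXX = 0.6 × 490 = 294 MPa.
φR_n = 0.75 × 294 × 4412 × 10⁻³ = 972.8 kN.

φR_n ≈ 973 kN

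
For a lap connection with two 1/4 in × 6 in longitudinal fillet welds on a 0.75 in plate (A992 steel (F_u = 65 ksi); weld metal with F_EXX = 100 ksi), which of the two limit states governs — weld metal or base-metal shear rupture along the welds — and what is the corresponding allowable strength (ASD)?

R_n/Ω ≈ 63.6 kips (weld metal governs)

t_e = 0.707 × 0.25 = 0.1767 in; L = 12 in.
Weld metal: R_n/Ω = (1/2.0) × 0.6 × 100 × 0.1767 × 12 = 63.63 kips.
Base metal (shear rupture): R_n/Ω = (1/2.0) × 0.6 × 65 × 0.75 × 12 = 175.5 kips.
Governing: weld metal.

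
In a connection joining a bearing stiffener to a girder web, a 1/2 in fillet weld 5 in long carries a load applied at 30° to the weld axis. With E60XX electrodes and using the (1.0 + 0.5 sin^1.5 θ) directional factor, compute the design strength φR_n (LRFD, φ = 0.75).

φR_n ≈ 56.2 kip

E60XX → F_EXX = 60 ksi.
t_e = 0.707 × 0.5 = 0.3535 in; A_we = 0.3535 × 5 = 1.767 in².
Directional factor: 1.0 + 0.5 sin^1.5(30°) = 1.177.
F_nw = 0.6 × 60 × 1.177 = 42.36 ksi.
φR_n = 0.75 × 42.36 × 1.767 = 56.16 kip.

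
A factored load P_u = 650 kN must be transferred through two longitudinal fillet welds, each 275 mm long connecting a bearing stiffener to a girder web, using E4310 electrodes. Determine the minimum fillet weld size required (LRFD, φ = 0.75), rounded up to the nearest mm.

E43XX → F_EXX = 430 MPa.
Total weld length L = 550 mm.
Required throat t_e = P_u / (φ × 0.6 F_EXX × L) = 650 / (0.75 × 0.6 × 430 × 550 × 10⁻³) = 6.108 mm.
Required leg w = t_e / 0.707 = 8.639 mm → use 9 mm.

w = 9 mm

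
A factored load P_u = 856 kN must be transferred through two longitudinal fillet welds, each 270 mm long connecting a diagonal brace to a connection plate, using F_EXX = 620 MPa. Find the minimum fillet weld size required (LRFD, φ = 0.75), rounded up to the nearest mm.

w = 9 mm

Total weld length L = 540 mm.
Required throat t_e = P_u / (φ × 0.6 F_EXX × L) = 856 / (0.75 × 0.6 × 620 × 540 × 10⁻³) = 5.682 mm.
Required leg w = t_e / 0.707 = 8.036 mm → use 9 mm.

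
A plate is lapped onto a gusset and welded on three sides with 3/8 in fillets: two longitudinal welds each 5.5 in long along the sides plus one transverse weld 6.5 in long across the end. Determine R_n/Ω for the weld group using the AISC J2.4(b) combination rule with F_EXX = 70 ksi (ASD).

R_n/Ω ≈ 106 kip

t_e = 0.707 × 0.375 = 0.2651 in.
R_nwl = 0.6 × 70 × 0.2651 × 11 = 122.5 kip (longitudinal, 2 welds).
R_nwt = 0.6 × 70 × 0.2651 × 6.5 = 72.38 kip (transverse, base value).
(i) R_nwl + R_nwt = 194.9 kip; (ii) 0.85 R_nwl + 1.5 R_nwt = 212.7 kip.
R_n = max = 212.7 kip [governs: (ii)]; R_n/Ω = 106.3 kip.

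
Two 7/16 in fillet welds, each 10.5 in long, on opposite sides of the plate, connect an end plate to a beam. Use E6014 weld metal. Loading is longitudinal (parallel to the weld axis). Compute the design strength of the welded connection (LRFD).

φR_n ≈ 175 kips

E60XX → F_EXX = 60 ksi.
Effective throat t_e = 0.707 × 0.4375 = 0.3093 in.
Total length L = 21 in; A_we = 0.3093 × 21 = 6.496 in².
F_nw = 0.6 F_EXX = 0.6 × 60 = 36 ksi.
φR_n = 0.75 × 36 × 6.496 = 175.4 kips.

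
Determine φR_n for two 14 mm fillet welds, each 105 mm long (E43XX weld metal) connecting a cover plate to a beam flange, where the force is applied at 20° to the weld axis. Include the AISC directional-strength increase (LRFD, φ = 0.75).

E43XX → F_EXX = 430 MPa.
t_e = 0.707 × 14 = 9.898 mm; A_we = 9.898 × 210 = 2079 mm².
Directional factor: 1.0 + 0.5 sin^1.5(20°) = 1.1.
F_nw = 0.6 × 430 × 1.1 = 283.8 MPa.
φR_n = 0.75 × 283.8 × 2079 × 10⁻³ = 442.4 kN.

φR_n ≈ 442 kN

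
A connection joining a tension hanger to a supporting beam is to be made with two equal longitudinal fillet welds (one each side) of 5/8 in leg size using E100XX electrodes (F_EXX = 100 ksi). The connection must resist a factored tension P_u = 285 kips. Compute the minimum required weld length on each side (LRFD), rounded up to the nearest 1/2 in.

Throat t_e = 0.707 × 0.625 = 0.4419 in.
φr_n = 0.75 × 0.6 × 100 × 0.4419 = 19.88 kips/in.
L_req = P_u / φr_n = 285 / 19.88 = 14.33 in total.
Per side: 14.33 / 2 = 7.166 in.
Round up → use L = 7.5 in on each side.

L = 7.5 in on each side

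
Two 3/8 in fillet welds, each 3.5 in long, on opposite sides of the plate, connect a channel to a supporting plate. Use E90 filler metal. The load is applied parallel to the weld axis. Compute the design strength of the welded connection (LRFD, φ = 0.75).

φR_n ≈ 75.2 kips

E90XX → F_EXX = 90 ksi.
Effective throat t_e = 0.707 × 0.375 = 0.2651 in.
Total length L = 7 in; A_we = 0.2651 × 7 = 1.856 in².
F_nw = 0.6 F_EXX = 0.6 × 90 = 54 ksi.
φR_n = 0.75 × 54 × 1.856 = 75.16 kips.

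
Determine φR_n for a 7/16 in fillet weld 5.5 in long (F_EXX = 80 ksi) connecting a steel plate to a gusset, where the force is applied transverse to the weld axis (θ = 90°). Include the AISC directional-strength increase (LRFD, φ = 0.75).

φR_n ≈ 91.9 kip

t_e = 0.707 × 0.4375 = 0.3093 in; A_we = 0.3093 × 5.5 = 1.701 in².
Directional factor: 1.0 + 0.5 sin^1.5(90°) = 1.5.
F_nw = 0.6 × 80 × 1.5 = 72 ksi.
φR_n = 0.75 × 72 × 1.701 = 91.87 kip.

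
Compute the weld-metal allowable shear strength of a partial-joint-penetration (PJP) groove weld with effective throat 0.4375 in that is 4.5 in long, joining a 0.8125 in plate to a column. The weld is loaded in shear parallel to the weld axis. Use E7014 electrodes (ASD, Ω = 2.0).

R_n/Ω ≈ 41.3 kips

E70XX → F_EXX = 70 ksi.
Effective throat (given) t_e = 0.4375 in.
A_we = 0.4375 × 4.5 = 1.969 in².
F_nw = 0.6 F_EXX = 42 ksi.
R_n/Ω = (42 × 1.969) / 2.0 = 41.34 kips.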